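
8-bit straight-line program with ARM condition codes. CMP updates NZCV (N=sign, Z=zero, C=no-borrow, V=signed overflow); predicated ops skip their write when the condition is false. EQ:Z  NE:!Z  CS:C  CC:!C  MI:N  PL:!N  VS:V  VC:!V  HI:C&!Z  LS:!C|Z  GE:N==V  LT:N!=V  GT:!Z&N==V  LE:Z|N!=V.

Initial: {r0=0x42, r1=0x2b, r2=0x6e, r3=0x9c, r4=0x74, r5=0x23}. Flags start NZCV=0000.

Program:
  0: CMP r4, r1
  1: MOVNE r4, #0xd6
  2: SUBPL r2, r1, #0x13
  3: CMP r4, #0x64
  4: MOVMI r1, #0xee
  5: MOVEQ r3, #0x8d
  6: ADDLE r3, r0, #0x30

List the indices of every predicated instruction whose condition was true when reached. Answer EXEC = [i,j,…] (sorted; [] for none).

EXEC = [1,2,6]

0: ✓ CMP  NZCV=0010
1: ✓ MOVNE  r4←0xd6
2: ✓ SUBPL  r2←0x18
3: ✓ CMP  NZCV=0011
4: · MOVMI
5: · MOVEQ
6: ✓ ADDLE  r3←0x72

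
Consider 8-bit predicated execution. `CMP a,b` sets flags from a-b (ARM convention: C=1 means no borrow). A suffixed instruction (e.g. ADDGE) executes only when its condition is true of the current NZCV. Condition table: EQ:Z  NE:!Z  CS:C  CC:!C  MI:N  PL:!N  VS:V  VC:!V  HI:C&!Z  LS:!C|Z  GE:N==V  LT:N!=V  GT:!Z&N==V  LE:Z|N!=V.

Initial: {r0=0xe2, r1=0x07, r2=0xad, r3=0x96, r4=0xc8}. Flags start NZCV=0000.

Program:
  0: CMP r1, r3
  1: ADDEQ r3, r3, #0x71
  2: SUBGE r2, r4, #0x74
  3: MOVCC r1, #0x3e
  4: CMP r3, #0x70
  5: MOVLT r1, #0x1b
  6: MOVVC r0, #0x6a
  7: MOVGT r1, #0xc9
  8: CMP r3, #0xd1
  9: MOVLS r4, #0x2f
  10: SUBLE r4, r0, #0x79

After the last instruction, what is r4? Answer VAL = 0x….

0: ✓ CMP  NZCV=0000
1: · ADDEQ
2: ✓ SUBGE  r2←0x54
3: ✓ MOVCC  r1←0x3e
4: ✓ CMP  NZCV=0011
5: ✓ MOVLT  r1←0x1b
6: · MOVVC
7: · MOVGT
8: ✓ CMP  NZCV=1000
9: ✓ MOVLS  r4←0x2f
10: ✓ SUBLE  r4←0x69

VAL = 0x69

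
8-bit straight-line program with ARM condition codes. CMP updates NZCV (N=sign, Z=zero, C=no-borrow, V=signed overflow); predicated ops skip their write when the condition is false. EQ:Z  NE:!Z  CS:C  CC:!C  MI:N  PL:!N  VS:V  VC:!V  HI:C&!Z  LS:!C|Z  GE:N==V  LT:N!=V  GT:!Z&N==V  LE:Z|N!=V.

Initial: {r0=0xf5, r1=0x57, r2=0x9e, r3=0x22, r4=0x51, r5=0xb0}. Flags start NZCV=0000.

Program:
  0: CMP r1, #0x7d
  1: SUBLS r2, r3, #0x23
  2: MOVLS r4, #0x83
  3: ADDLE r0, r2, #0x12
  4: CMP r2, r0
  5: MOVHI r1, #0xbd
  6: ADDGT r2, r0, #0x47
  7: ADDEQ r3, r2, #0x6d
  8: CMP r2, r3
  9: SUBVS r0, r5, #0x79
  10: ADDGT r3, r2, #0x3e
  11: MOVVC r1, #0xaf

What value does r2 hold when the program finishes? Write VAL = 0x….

[0] flags=1000 → (cmp)
[1] flags=1000 LS?T → r2=0xff
[2] flags=1000 LS?T → r4=0x83
[3] flags=1000 LE?T → r0=0x11
[4] flags=1010 → (cmp)
[5] flags=1010 HI?T → r1=0xbd
[6] flags=1010 GT?F → skip
[7] flags=1010 EQ?F → skip
[8] flags=1010 → (cmp)
[9] flags=1010 VS?F → skip
[10] flags=1010 GT?F → skip
[11] flags=1010 VC?T → r1=0xaf

VAL = 0xff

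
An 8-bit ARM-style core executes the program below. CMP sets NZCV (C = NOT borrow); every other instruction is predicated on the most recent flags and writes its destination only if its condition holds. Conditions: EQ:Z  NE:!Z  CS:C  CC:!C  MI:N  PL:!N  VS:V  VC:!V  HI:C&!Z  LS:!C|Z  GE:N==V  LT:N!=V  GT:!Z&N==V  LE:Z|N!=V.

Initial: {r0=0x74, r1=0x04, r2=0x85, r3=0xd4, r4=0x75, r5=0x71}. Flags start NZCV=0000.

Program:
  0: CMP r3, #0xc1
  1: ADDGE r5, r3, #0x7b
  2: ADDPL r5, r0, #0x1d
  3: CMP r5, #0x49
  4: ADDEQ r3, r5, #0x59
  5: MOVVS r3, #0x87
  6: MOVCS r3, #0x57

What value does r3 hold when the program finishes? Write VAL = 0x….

VAL = 0x57

0: ✓ CMP  NZCV=0010
1: ✓ ADDGE  r5←0x4f
2: ✓ ADDPL  r5←0x91
3: ✓ CMP  NZCV=0011
4: · ADDEQ
5: ✓ MOVVS  r3←0x87
6: ✓ MOVCS  r3←0x57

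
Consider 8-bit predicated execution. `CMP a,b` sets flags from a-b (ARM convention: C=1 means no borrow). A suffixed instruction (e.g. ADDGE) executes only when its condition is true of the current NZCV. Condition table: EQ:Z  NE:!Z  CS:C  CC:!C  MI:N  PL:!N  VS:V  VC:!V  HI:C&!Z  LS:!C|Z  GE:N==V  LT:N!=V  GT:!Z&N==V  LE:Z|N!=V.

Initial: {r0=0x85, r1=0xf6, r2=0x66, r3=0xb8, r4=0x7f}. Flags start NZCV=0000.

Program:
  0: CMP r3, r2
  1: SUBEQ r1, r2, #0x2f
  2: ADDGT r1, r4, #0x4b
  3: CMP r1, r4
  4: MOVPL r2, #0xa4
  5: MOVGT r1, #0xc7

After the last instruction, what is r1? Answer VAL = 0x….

VAL = 0xf6

[0] flags=0011 → (cmp)
[1] flags=0011 EQ?F → skip
[2] flags=0011 GT?F → skip
[3] flags=0011 → (cmp)
[4] flags=0011 PL?T → r2=0xa4
[5] flags=0011 GT?F → skip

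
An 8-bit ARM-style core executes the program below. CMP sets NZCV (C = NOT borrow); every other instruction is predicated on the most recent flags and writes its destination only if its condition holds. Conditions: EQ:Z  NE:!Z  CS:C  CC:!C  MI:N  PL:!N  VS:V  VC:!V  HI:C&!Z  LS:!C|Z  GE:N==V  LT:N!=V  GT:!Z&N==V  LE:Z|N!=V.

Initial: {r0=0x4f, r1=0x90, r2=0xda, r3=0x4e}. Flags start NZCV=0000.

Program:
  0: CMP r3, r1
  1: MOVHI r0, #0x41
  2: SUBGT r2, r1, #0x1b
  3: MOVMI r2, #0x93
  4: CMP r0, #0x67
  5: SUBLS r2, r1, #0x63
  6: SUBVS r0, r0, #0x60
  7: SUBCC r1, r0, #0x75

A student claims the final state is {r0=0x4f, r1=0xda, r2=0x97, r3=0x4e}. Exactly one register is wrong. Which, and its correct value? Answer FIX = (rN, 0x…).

0: ✓ CMP  NZCV=1001
1: · MOVHI
2: ✓ SUBGT  r2←0x75
3: ✓ MOVMI  r2←0x93
4: ✓ CMP  NZCV=1000
5: ✓ SUBLS  r2←0x2d
6: · SUBVS
7: ✓ SUBCC  r1←0xda

FIX = (r2, 0x2d)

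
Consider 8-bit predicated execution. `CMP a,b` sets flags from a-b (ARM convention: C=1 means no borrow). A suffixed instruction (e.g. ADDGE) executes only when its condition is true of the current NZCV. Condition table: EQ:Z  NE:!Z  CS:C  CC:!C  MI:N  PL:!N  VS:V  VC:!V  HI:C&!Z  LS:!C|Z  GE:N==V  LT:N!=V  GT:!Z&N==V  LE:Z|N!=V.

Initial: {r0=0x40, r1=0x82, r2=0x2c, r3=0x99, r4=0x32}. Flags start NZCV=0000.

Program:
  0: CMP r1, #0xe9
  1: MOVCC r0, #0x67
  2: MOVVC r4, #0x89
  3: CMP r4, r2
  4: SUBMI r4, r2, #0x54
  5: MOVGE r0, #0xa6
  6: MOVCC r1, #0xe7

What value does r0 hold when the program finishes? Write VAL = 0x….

VAL = 0x67

0: ✓ CMP  NZCV=1000
1: ✓ MOVCC  r0←0x67
2: ✓ MOVVC  r4←0x89
3: ✓ CMP  NZCV=0011
4: · SUBMI
5: · MOVGE
6: · MOVCC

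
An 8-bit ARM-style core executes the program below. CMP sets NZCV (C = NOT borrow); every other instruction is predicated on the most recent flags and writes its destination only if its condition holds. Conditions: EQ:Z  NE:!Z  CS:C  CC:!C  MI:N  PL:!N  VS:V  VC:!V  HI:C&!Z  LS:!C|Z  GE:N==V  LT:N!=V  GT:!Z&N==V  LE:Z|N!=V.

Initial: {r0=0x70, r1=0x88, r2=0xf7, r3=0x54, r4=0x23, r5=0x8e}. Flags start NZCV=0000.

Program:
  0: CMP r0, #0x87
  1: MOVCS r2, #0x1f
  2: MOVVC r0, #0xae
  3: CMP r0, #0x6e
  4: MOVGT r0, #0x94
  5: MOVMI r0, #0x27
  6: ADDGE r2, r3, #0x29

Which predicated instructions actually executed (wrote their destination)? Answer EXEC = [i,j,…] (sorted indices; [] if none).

EXEC = [4,6]

0: ✓ CMP  NZCV=1001
1: · MOVCS
2: · MOVVC
3: ✓ CMP  NZCV=0010
4: ✓ MOVGT  r0←0x94
5: · MOVMI
6: ✓ ADDGE  r2←0x7d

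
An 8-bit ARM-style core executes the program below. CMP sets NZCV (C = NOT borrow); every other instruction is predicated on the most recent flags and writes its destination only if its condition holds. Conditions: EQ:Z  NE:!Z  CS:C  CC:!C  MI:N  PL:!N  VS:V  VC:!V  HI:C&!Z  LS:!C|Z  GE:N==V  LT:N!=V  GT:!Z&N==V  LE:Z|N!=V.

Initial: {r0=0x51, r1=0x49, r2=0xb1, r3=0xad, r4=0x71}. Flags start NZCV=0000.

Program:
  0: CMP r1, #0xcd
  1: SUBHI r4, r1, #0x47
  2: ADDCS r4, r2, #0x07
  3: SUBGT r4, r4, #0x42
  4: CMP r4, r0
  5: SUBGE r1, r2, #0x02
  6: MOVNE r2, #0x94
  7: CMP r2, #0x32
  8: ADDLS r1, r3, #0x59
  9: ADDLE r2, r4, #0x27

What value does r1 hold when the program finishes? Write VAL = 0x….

[0] flags=0000 → (cmp)
[1] flags=0000 HI?F → skip
[2] flags=0000 CS?F → skip
[3] flags=0000 GT?T → r4=0x2f
[4] flags=1000 → (cmp)
[5] flags=1000 GE?F → skip
[6] flags=1000 NE?T → r2=0x94
[7] flags=0011 → (cmp)
[8] flags=0011 LS?F → skip
[9] flags=0011 LE?T → r2=0x56

VAL = 0x49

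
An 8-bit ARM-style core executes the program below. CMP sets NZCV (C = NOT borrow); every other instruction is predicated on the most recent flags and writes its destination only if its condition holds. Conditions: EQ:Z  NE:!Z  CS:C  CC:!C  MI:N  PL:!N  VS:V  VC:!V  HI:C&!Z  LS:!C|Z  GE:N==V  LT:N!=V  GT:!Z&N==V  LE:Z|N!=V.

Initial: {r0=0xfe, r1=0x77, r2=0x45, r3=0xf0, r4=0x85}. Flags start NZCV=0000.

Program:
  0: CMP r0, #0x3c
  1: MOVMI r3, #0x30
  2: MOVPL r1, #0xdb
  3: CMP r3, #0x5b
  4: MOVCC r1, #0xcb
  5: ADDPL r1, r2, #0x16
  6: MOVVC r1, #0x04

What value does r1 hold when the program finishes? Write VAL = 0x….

VAL = 0x04

[0] flags=1010 → (cmp)
[1] flags=1010 MI?T → r3=0x30
[2] flags=1010 PL?F → skip
[3] flags=1000 → (cmp)
[4] flags=1000 CC?T → r1=0xcb
[5] flags=1000 PL?F → skip
[6] flags=1000 VC?T → r1=0x04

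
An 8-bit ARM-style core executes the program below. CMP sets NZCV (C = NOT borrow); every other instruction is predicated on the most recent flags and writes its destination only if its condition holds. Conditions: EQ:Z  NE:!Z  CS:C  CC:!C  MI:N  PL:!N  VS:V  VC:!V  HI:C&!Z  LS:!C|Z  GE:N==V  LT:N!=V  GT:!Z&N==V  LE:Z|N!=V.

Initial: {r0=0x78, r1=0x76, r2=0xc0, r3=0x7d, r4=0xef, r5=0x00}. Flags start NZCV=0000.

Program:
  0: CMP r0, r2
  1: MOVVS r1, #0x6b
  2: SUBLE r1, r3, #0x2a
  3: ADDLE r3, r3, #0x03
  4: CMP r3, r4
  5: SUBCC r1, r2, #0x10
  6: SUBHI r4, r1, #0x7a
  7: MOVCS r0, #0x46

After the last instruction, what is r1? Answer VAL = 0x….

VAL = 0xb0

[0] flags=1001 → (cmp)
[1] flags=1001 VS?T → r1=0x6b
[2] flags=1001 LE?F → skip
[3] flags=1001 LE?F → skip
[4] flags=1001 → (cmp)
[5] flags=1001 CC?T → r1=0xb0
[6] flags=1001 HI?F → skip
[7] flags=1001 CS?F → skip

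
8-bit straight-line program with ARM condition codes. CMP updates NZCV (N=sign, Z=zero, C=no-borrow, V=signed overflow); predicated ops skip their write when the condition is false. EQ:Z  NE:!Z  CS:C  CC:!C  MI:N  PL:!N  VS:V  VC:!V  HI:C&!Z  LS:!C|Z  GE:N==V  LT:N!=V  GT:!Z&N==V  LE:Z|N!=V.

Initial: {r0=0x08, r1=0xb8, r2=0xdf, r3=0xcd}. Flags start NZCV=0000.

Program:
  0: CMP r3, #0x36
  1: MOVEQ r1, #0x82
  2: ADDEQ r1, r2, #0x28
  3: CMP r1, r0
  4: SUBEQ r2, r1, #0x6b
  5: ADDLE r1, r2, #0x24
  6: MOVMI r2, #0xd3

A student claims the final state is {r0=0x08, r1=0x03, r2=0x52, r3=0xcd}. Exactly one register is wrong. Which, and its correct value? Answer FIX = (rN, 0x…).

FIX = (r2, 0xd3)

0: ✓ CMP  NZCV=1010
1: · MOVEQ
2: · ADDEQ
3: ✓ CMP  NZCV=1010
4: · SUBEQ
5: ✓ ADDLE  r1←0x03
6: ✓ MOVMI  r2←0xd3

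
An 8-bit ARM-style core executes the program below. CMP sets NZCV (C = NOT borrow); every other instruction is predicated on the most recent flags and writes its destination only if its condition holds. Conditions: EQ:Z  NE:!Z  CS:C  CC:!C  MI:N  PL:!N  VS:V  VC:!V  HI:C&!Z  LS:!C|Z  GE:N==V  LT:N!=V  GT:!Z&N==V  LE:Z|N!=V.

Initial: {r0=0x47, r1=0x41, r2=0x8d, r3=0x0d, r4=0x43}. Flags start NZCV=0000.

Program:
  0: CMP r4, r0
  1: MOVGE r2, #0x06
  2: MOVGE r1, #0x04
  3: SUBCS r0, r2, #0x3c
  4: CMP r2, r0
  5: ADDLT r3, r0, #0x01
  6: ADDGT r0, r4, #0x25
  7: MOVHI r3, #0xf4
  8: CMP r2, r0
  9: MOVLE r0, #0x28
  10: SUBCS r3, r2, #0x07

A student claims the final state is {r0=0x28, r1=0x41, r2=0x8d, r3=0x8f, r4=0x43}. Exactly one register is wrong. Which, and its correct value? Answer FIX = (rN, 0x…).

FIX = (r3, 0x86)

0: ✓ CMP  NZCV=1000
1: · MOVGE
2: · MOVGE
3: · SUBCS
4: ✓ CMP  NZCV=0011
5: ✓ ADDLT  r3←0x48
6: · ADDGT
7: ✓ MOVHI  r3←0xf4
8: ✓ CMP  NZCV=0011
9: ✓ MOVLE  r0←0x28
10: ✓ SUBCS  r3←0x86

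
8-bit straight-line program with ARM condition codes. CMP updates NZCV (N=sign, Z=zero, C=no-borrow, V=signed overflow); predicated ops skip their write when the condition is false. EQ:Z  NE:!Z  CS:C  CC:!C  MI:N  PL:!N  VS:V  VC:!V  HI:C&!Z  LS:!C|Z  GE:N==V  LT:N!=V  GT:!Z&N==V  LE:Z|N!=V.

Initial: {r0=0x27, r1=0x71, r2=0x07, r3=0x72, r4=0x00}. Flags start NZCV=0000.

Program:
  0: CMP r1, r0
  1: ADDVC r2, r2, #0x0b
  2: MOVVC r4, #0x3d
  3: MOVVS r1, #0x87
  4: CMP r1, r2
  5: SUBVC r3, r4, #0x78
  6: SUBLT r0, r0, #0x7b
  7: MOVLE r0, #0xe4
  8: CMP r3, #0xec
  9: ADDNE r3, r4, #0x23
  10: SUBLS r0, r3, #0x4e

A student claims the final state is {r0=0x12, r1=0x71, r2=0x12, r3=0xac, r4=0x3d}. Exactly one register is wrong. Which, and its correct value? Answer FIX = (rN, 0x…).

0: ✓ CMP  NZCV=0010
1: ✓ ADDVC  r2←0x12
2: ✓ MOVVC  r4←0x3d
3: · MOVVS
4: ✓ CMP  NZCV=0010
5: ✓ SUBVC  r3←0xc5
6: · SUBLT
7: · MOVLE
8: ✓ CMP  NZCV=1000
9: ✓ ADDNE  r3←0x60
10: ✓ SUBLS  r0←0x12

FIX = (r3, 0x60)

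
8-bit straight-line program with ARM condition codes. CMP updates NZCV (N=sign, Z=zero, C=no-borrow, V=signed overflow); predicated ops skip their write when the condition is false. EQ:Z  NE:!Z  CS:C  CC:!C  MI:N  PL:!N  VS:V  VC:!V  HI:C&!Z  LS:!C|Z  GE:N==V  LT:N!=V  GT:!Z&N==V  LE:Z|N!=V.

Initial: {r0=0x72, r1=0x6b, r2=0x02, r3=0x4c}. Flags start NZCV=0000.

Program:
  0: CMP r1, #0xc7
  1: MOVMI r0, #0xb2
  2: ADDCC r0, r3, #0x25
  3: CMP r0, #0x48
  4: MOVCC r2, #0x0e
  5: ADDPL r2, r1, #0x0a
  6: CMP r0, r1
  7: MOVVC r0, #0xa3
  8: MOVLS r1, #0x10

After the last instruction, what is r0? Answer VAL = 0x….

VAL = 0xa3

0: ✓ CMP  NZCV=1001
1: ✓ MOVMI  r0←0xb2
2: ✓ ADDCC  r0←0x71
3: ✓ CMP  NZCV=0010
4: · MOVCC
5: ✓ ADDPL  r2←0x75
6: ✓ CMP  NZCV=0010
7: ✓ MOVVC  r0←0xa3
8: · MOVLS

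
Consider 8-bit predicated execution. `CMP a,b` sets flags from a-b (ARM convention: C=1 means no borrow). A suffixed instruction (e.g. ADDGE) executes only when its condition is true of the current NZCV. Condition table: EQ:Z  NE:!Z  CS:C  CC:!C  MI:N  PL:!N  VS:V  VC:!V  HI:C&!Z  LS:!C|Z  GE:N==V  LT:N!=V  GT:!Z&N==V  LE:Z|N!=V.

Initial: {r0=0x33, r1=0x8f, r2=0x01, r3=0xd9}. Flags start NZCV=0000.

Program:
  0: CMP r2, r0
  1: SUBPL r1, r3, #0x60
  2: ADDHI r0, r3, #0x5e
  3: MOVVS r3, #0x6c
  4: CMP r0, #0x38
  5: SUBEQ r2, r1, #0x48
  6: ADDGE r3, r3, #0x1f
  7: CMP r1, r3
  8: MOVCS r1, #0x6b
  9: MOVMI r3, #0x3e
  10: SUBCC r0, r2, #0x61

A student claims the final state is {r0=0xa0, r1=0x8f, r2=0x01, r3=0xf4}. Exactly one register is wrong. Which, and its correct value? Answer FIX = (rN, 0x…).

FIX = (r3, 0x3e)

[0] flags=1000 → (cmp)
[1] flags=1000 PL?F → skip
[2] flags=1000 HI?F → skip
[3] flags=1000 VS?F → skip
[4] flags=1000 → (cmp)
[5] flags=1000 EQ?F → skip
[6] flags=1000 GE?F → skip
[7] flags=1000 → (cmp)
[8] flags=1000 CS?F → skip
[9] flags=1000 MI?T → r3=0x3e
[10] flags=1000 CC?T → r0=0xa0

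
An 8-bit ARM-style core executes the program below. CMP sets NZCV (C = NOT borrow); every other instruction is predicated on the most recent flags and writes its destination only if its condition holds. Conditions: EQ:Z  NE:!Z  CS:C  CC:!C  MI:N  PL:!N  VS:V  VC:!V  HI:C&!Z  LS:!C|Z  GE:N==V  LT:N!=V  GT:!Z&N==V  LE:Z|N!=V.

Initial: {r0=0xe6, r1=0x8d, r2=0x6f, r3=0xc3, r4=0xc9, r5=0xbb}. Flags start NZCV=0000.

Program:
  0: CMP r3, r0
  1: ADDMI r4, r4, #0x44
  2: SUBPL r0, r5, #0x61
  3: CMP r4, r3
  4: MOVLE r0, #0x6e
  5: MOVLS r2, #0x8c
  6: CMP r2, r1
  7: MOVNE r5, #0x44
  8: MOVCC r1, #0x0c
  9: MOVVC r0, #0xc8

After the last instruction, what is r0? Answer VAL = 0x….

VAL = 0xc8

0: ✓ CMP  NZCV=1000
1: ✓ ADDMI  r4←0x0d
2: · SUBPL
3: ✓ CMP  NZCV=0000
4: · MOVLE
5: ✓ MOVLS  r2←0x8c
6: ✓ CMP  NZCV=1000
7: ✓ MOVNE  r5←0x44
8: ✓ MOVCC  r1←0x0c
9: ✓ MOVVC  r0←0xc8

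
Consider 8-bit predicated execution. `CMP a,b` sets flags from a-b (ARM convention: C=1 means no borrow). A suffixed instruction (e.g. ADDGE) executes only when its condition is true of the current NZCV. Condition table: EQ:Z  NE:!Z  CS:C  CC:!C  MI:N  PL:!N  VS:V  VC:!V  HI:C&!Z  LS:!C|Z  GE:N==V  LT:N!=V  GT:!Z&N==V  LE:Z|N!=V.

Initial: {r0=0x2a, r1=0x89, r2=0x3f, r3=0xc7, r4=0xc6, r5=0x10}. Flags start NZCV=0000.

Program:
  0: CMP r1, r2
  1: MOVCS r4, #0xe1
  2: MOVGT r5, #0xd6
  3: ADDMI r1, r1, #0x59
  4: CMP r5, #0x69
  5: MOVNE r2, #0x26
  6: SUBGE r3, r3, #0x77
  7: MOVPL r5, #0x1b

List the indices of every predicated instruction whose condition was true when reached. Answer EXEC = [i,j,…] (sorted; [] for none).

0: ✓ CMP  NZCV=0011
1: ✓ MOVCS  r4←0xe1
2: · MOVGT
3: · ADDMI
4: ✓ CMP  NZCV=1000
5: ✓ MOVNE  r2←0x26
6: · SUBGE
7: · MOVPL

EXEC = [1,5]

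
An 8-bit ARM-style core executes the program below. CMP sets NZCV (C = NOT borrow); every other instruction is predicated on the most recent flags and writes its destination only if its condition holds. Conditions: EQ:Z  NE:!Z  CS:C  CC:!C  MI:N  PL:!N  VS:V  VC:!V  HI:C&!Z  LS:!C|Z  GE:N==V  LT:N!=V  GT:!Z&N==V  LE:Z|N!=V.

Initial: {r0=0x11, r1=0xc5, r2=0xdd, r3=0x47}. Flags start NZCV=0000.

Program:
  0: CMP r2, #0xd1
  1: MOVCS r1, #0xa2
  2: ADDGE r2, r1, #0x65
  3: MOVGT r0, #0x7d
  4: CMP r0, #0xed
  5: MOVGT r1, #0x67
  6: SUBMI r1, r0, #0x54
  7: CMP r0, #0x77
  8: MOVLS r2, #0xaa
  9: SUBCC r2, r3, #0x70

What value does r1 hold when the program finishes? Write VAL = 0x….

[0] flags=0010 → (cmp)
[1] flags=0010 CS?T → r1=0xa2
[2] flags=0010 GE?T → r2=0x07
[3] flags=0010 GT?T → r0=0x7d
[4] flags=1001 → (cmp)
[5] flags=1001 GT?T → r1=0x67
[6] flags=1001 MI?T → r1=0x29
[7] flags=0010 → (cmp)
[8] flags=0010 LS?F → skip
[9] flags=0010 CC?F → skip

VAL = 0x29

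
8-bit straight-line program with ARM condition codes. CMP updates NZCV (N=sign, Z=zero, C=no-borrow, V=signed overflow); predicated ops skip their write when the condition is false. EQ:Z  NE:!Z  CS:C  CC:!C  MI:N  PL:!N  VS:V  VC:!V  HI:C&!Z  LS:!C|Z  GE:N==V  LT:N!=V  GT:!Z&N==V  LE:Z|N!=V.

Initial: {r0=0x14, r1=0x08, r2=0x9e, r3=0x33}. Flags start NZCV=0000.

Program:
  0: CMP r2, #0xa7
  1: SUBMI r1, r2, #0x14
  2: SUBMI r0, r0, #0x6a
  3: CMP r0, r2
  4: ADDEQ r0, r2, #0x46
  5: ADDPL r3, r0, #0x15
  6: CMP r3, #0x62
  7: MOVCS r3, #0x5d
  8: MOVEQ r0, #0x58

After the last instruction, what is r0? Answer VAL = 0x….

0: ✓ CMP  NZCV=1000
1: ✓ SUBMI  r1←0x8a
2: ✓ SUBMI  r0←0xaa
3: ✓ CMP  NZCV=0010
4: · ADDEQ
5: ✓ ADDPL  r3←0xbf
6: ✓ CMP  NZCV=0011
7: ✓ MOVCS  r3←0x5d
8: · MOVEQ

VAL = 0xaa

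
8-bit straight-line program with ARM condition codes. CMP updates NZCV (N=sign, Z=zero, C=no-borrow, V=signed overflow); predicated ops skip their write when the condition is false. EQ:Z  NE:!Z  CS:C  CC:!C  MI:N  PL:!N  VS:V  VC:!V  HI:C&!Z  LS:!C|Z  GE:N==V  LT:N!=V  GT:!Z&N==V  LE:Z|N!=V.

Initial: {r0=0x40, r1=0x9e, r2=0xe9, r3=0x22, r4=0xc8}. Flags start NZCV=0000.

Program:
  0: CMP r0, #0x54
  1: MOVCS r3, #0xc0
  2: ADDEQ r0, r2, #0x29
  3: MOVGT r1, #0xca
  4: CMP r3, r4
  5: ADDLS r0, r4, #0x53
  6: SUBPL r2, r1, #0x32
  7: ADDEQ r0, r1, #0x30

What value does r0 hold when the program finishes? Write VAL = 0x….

VAL = 0x1b

0: ✓ CMP  NZCV=1000
1: · MOVCS
2: · ADDEQ
3: · MOVGT
4: ✓ CMP  NZCV=0000
5: ✓ ADDLS  r0←0x1b
6: ✓ SUBPL  r2←0x6c
7: · ADDEQ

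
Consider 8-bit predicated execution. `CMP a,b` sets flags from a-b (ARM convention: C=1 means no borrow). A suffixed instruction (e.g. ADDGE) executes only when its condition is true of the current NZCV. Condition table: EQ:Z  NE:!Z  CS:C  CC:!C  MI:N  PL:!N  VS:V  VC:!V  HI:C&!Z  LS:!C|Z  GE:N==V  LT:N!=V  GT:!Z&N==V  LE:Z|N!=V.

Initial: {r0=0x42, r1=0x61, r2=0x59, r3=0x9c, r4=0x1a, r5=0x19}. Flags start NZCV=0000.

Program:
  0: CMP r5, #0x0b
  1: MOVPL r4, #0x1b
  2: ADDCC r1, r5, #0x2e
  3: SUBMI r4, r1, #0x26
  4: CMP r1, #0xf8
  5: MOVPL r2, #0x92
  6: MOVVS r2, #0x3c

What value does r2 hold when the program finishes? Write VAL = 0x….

[0] flags=0010 → (cmp)
[1] flags=0010 PL?T → r4=0x1b
[2] flags=0010 CC?F → skip
[3] flags=0010 MI?F → skip
[4] flags=0000 → (cmp)
[5] flags=0000 PL?T → r2=0x92
[6] flags=0000 VS?F → skip

VAL = 0x92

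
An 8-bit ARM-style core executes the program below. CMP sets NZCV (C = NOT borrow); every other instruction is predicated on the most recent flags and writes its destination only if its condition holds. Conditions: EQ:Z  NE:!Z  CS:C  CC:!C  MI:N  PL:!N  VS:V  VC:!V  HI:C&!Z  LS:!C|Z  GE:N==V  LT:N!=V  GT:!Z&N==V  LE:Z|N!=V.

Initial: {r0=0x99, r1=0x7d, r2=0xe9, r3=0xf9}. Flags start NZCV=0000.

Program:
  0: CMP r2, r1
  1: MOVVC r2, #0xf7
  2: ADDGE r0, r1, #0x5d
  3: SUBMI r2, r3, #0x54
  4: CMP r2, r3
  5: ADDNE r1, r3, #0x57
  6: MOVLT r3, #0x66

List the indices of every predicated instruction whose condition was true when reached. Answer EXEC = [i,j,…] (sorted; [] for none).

[0] flags=0011 → (cmp)
[1] flags=0011 VC?F → skip
[2] flags=0011 GE?F → skip
[3] flags=0011 MI?F → skip
[4] flags=1000 → (cmp)
[5] flags=1000 NE?T → r1=0x50
[6] flags=1000 LT?T → r3=0x66

EXEC = [5,6]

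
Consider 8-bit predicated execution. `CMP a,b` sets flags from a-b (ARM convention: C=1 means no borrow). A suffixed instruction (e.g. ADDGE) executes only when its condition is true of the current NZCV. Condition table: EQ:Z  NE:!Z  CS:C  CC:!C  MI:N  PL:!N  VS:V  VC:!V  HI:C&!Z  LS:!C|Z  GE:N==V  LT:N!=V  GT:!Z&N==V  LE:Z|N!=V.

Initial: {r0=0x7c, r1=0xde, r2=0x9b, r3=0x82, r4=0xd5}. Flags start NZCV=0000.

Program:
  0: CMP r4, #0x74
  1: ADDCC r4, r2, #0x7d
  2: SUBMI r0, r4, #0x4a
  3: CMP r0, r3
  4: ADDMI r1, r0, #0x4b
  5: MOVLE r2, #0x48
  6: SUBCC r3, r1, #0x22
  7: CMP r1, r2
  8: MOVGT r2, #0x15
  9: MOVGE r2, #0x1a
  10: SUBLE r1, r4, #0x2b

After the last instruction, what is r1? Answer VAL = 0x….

VAL = 0xc7

0: ✓ CMP  NZCV=0011
1: · ADDCC
2: · SUBMI
3: ✓ CMP  NZCV=1001
4: ✓ ADDMI  r1←0xc7
5: · MOVLE
6: ✓ SUBCC  r3←0xa5
7: ✓ CMP  NZCV=0010
8: ✓ MOVGT  r2←0x15
9: ✓ MOVGE  r2←0x1a
10: · SUBLE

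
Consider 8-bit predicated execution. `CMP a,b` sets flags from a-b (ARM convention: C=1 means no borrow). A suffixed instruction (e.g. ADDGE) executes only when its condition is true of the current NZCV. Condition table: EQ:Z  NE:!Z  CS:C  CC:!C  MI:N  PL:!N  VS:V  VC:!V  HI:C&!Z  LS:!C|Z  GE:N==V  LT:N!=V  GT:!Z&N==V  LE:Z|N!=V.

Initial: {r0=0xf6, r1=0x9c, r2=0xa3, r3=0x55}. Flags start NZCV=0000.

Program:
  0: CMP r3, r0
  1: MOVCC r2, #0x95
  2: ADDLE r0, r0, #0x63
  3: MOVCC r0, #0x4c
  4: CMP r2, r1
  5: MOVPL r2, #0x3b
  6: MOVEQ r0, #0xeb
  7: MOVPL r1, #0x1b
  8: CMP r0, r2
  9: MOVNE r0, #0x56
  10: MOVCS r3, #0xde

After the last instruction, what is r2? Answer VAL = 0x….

0: ✓ CMP  NZCV=0000
1: ✓ MOVCC  r2←0x95
2: · ADDLE
3: ✓ MOVCC  r0←0x4c
4: ✓ CMP  NZCV=1000
5: · MOVPL
6: · MOVEQ
7: · MOVPL
8: ✓ CMP  NZCV=1001
9: ✓ MOVNE  r0←0x56
10: · MOVCS

VAL = 0x95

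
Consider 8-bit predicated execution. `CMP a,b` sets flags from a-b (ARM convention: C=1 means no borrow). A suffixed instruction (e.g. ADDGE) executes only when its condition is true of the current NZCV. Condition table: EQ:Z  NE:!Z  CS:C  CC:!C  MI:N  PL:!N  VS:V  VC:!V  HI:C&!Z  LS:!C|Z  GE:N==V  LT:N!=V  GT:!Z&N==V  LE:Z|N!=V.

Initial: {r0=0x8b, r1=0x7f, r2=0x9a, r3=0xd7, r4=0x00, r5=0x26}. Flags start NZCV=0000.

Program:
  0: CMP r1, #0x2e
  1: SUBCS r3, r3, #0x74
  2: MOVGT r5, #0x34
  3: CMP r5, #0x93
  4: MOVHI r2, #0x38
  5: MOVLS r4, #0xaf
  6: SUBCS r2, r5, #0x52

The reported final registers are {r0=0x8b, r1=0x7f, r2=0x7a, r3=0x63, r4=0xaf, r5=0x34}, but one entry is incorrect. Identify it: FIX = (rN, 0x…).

FIX = (r2, 0x9a)

[0] flags=0010 → (cmp)
[1] flags=0010 CS?T → r3=0x63
[2] flags=0010 GT?T → r5=0x34
[3] flags=1001 → (cmp)
[4] flags=1001 HI?F → skip
[5] flags=1001 LS?T → r4=0xaf
[6] flags=1001 CS?F → skip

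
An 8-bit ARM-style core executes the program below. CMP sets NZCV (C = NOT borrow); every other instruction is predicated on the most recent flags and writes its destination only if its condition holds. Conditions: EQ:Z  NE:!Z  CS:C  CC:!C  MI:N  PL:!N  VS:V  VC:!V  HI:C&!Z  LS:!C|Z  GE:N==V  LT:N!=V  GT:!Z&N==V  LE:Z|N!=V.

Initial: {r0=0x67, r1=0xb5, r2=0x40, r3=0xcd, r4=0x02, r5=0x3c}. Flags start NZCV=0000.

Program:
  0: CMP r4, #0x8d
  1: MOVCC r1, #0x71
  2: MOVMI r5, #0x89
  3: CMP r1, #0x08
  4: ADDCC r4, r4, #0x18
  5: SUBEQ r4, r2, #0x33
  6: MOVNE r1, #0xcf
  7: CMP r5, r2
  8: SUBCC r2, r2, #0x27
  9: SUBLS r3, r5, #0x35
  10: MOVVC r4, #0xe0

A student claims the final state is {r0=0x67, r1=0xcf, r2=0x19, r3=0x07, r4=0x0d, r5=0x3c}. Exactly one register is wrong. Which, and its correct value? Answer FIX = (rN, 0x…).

FIX = (r4, 0xe0)

0: ✓ CMP  NZCV=0000
1: ✓ MOVCC  r1←0x71
2: · MOVMI
3: ✓ CMP  NZCV=0010
4: · ADDCC
5: · SUBEQ
6: ✓ MOVNE  r1←0xcf
7: ✓ CMP  NZCV=1000
8: ✓ SUBCC  r2←0x19
9: ✓ SUBLS  r3←0x07
10: ✓ MOVVC  r4←0xe0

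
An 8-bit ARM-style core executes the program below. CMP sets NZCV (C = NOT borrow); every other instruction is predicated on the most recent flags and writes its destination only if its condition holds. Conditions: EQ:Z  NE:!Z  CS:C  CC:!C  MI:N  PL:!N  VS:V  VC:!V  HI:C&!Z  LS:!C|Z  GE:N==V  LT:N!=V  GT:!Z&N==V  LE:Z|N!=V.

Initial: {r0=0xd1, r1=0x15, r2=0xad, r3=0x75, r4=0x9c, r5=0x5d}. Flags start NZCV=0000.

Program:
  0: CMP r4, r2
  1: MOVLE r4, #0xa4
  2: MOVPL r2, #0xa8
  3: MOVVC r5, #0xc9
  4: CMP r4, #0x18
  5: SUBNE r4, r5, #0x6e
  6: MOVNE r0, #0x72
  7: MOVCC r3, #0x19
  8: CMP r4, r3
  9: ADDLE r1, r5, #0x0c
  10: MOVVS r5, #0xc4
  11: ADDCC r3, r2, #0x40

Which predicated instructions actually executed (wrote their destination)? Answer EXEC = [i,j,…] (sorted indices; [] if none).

0: ✓ CMP  NZCV=1000
1: ✓ MOVLE  r4←0xa4
2: · MOVPL
3: ✓ MOVVC  r5←0xc9
4: ✓ CMP  NZCV=1010
5: ✓ SUBNE  r4←0x5b
6: ✓ MOVNE  r0←0x72
7: · MOVCC
8: ✓ CMP  NZCV=1000
9: ✓ ADDLE  r1←0xd5
10: · MOVVS
11: ✓ ADDCC  r3←0xed

EXEC = [1,3,5,6,9,11]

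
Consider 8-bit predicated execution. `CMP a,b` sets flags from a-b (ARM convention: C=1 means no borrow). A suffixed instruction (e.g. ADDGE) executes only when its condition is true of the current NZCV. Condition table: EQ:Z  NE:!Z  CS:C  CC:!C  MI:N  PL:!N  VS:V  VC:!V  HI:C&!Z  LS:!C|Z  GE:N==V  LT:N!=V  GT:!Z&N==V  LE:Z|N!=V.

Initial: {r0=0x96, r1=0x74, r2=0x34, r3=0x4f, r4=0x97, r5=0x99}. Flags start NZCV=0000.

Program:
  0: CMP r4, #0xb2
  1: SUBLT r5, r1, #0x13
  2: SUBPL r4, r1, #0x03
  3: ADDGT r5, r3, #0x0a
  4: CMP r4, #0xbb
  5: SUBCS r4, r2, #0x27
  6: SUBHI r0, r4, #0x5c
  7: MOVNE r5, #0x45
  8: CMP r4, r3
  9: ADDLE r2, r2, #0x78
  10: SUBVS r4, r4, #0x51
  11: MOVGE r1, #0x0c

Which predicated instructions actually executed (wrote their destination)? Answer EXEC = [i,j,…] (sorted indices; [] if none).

[0] flags=1000 → (cmp)
[1] flags=1000 LT?T → r5=0x61
[2] flags=1000 PL?F → skip
[3] flags=1000 GT?F → skip
[4] flags=1000 → (cmp)
[5] flags=1000 CS?F → skip
[6] flags=1000 HI?F → skip
[7] flags=1000 NE?T → r5=0x45
[8] flags=0011 → (cmp)
[9] flags=0011 LE?T → r2=0xac
[10] flags=0011 VS?T → r4=0x46
[11] flags=0011 GE?F → skip

EXEC = [1,7,9,10]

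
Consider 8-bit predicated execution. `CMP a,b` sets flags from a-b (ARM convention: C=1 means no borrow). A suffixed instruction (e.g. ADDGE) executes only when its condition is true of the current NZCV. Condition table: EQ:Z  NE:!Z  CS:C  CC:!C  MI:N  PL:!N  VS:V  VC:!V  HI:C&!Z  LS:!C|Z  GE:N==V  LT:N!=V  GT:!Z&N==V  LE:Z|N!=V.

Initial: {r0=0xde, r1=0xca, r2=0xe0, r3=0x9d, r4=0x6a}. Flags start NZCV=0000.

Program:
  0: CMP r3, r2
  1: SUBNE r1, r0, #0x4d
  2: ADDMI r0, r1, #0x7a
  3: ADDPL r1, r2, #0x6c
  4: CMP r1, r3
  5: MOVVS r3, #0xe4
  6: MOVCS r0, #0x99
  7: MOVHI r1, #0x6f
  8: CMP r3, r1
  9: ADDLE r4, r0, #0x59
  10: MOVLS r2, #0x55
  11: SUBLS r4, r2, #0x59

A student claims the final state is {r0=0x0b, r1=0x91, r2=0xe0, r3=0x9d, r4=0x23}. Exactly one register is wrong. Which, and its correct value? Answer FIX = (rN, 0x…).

FIX = (r4, 0x6a)

[0] flags=1000 → (cmp)
[1] flags=1000 NE?T → r1=0x91
[2] flags=1000 MI?T → r0=0x0b
[3] flags=1000 PL?F → skip
[4] flags=1000 → (cmp)
[5] flags=1000 VS?F → skip
[6] flags=1000 CS?F → skip
[7] flags=1000 HI?F → skip
[8] flags=0010 → (cmp)
[9] flags=0010 LE?F → skip
[10] flags=0010 LS?F → skip
[11] flags=0010 LS?F → skip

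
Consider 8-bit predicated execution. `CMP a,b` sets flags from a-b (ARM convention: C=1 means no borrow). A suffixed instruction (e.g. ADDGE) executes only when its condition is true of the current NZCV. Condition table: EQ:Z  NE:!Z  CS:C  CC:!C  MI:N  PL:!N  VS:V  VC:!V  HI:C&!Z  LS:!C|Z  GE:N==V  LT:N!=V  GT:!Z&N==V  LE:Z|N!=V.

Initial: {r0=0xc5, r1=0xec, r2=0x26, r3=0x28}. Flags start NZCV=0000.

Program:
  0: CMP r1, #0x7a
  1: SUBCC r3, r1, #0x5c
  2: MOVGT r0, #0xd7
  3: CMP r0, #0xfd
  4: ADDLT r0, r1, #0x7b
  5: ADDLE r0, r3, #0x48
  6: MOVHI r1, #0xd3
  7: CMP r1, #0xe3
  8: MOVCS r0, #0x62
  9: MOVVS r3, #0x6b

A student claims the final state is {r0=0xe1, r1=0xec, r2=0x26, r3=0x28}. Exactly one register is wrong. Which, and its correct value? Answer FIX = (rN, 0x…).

FIX = (r0, 0x62)

[0] flags=0011 → (cmp)
[1] flags=0011 CC?F → skip
[2] flags=0011 GT?F → skip
[3] flags=1000 → (cmp)
[4] flags=1000 LT?T → r0=0x67
[5] flags=1000 LE?T → r0=0x70
[6] flags=1000 HI?F → skip
[7] flags=0010 → (cmp)
[8] flags=0010 CS?T → r0=0x62
[9] flags=0010 VS?F → skip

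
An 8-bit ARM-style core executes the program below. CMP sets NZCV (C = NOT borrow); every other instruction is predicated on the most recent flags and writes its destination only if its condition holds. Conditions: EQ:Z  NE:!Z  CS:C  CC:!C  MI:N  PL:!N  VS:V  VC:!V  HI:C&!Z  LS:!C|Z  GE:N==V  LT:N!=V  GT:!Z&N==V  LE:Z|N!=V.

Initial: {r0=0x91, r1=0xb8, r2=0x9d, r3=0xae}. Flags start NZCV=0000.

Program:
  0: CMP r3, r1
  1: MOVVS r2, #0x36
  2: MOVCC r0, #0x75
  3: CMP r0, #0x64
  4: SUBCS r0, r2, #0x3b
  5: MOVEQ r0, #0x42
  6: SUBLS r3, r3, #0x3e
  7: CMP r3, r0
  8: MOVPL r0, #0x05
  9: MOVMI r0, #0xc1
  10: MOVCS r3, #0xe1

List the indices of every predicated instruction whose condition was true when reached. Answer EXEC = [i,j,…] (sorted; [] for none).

EXEC = [2,4,8,10]

0: ✓ CMP  NZCV=1000
1: · MOVVS
2: ✓ MOVCC  r0←0x75
3: ✓ CMP  NZCV=0010
4: ✓ SUBCS  r0←0x62
5: · MOVEQ
6: · SUBLS
7: ✓ CMP  NZCV=0011
8: ✓ MOVPL  r0←0x05
9: · MOVMI
10: ✓ MOVCS  r3←0xe1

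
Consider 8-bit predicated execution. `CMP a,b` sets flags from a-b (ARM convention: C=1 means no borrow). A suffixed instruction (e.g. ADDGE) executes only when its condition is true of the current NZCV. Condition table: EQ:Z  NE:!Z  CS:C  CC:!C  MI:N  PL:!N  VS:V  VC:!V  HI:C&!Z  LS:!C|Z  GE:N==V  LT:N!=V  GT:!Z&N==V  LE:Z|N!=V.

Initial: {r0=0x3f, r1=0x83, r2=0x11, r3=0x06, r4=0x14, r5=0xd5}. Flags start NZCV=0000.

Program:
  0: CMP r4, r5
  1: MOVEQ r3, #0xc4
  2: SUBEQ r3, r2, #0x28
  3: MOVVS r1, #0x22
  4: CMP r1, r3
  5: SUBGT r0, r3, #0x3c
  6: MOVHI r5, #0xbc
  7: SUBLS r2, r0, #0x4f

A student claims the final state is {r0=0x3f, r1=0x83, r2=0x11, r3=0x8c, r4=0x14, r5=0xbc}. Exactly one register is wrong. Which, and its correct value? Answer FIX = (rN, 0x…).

FIX = (r3, 0x06)

[0] flags=0000 → (cmp)
[1] flags=0000 EQ?F → skip
[2] flags=0000 EQ?F → skip
[3] flags=0000 VS?F → skip
[4] flags=0011 → (cmp)
[5] flags=0011 GT?F → skip
[6] flags=0011 HI?T → r5=0xbc
[7] flags=0011 LS?F → skip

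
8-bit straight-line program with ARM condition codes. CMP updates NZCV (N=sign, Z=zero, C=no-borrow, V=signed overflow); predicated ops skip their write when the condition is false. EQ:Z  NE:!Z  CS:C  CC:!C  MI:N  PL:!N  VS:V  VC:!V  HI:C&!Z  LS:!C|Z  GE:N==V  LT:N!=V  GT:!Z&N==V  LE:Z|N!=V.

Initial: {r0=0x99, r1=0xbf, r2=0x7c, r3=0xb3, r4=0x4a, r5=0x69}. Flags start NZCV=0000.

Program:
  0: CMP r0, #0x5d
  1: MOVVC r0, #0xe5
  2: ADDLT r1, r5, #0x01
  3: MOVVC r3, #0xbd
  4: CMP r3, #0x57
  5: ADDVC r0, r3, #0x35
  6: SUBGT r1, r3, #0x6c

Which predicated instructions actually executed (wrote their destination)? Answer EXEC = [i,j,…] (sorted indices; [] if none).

[0] flags=0011 → (cmp)
[1] flags=0011 VC?F → skip
[2] flags=0011 LT?T → r1=0x6a
[3] flags=0011 VC?F → skip
[4] flags=0011 → (cmp)
[5] flags=0011 VC?F → skip
[6] flags=0011 GT?F → skip

EXEC = [2]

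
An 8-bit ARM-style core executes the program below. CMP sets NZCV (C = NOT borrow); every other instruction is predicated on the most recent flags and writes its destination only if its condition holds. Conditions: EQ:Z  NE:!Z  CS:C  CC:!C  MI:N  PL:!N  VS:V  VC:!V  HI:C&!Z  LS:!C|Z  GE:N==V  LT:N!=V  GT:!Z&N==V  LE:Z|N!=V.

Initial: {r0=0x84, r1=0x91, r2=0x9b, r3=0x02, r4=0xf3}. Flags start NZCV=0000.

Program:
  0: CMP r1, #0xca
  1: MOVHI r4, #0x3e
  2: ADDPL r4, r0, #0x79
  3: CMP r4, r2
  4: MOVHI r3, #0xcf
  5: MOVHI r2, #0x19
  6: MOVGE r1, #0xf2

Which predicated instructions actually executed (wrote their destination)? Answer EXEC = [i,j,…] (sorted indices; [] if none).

0: ✓ CMP  NZCV=1000
1: · MOVHI
2: · ADDPL
3: ✓ CMP  NZCV=0010
4: ✓ MOVHI  r3←0xcf
5: ✓ MOVHI  r2←0x19
6: ✓ MOVGE  r1←0xf2

EXEC = [4,5,6]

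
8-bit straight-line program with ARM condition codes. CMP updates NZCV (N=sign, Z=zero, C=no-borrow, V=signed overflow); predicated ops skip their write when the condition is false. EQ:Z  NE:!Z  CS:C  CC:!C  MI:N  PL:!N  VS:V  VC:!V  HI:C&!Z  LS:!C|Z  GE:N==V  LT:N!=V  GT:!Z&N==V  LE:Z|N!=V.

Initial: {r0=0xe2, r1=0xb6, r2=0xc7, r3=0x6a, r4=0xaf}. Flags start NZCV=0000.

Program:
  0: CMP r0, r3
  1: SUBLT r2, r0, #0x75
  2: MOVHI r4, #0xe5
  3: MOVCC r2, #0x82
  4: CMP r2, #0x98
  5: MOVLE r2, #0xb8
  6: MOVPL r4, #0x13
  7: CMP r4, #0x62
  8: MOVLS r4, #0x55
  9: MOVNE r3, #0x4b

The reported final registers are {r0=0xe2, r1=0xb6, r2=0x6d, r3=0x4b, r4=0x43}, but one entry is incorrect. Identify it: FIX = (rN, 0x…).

FIX = (r4, 0xe5)

[0] flags=0011 → (cmp)
[1] flags=0011 LT?T → r2=0x6d
[2] flags=0011 HI?T → r4=0xe5
[3] flags=0011 CC?F → skip
[4] flags=1001 → (cmp)
[5] flags=1001 LE?F → skip
[6] flags=1001 PL?F → skip
[7] flags=1010 → (cmp)
[8] flags=1010 LS?F → skip
[9] flags=1010 NE?T → r3=0x4b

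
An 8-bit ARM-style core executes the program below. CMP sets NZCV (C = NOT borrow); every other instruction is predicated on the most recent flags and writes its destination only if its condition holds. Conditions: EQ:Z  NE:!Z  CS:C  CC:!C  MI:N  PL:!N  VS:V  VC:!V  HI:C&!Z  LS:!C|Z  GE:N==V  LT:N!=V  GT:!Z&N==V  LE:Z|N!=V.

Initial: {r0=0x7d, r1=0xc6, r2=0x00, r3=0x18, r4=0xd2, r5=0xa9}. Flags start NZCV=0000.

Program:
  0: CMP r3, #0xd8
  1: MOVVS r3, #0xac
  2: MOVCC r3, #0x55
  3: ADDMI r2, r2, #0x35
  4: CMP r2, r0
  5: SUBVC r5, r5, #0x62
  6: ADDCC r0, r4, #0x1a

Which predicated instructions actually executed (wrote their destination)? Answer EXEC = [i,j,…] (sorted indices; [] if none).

EXEC = [2,5,6]

[0] flags=0000 → (cmp)
[1] flags=0000 VS?F → skip
[2] flags=0000 CC?T → r3=0x55
[3] flags=0000 MI?F → skip
[4] flags=1000 → (cmp)
[5] flags=1000 VC?T → r5=0x47
[6] flags=1000 CC?T → r0=0xec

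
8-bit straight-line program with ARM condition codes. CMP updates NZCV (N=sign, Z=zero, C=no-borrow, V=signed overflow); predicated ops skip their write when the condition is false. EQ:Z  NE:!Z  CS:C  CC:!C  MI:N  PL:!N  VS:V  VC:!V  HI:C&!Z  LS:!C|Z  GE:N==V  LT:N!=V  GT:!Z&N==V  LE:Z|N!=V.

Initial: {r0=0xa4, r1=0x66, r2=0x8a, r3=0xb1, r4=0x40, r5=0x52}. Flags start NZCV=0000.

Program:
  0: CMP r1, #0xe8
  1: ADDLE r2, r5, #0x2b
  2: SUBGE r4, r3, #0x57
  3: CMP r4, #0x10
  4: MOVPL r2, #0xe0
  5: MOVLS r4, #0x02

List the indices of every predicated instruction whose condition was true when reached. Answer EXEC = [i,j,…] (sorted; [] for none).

EXEC = [2,4]

0: ✓ CMP  NZCV=0000
1: · ADDLE
2: ✓ SUBGE  r4←0x5a
3: ✓ CMP  NZCV=0010
4: ✓ MOVPL  r2←0xe0
5: · MOVLS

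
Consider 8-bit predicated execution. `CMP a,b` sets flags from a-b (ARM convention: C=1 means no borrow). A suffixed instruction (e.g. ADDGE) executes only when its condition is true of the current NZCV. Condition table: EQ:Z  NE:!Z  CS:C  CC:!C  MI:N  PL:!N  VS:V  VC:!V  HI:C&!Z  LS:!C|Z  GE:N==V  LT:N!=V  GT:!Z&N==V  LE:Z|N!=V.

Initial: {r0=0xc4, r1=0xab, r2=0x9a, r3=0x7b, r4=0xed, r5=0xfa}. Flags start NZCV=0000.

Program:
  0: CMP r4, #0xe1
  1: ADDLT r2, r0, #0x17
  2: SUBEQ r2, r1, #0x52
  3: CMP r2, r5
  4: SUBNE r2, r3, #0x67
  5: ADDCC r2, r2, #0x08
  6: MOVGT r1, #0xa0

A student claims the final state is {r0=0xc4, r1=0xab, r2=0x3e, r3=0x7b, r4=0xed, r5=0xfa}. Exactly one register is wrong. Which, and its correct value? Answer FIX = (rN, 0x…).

FIX = (r2, 0x1c)

0: ✓ CMP  NZCV=0010
1: · ADDLT
2: · SUBEQ
3: ✓ CMP  NZCV=1000
4: ✓ SUBNE  r2←0x14
5: ✓ ADDCC  r2←0x1c
6: · MOVGT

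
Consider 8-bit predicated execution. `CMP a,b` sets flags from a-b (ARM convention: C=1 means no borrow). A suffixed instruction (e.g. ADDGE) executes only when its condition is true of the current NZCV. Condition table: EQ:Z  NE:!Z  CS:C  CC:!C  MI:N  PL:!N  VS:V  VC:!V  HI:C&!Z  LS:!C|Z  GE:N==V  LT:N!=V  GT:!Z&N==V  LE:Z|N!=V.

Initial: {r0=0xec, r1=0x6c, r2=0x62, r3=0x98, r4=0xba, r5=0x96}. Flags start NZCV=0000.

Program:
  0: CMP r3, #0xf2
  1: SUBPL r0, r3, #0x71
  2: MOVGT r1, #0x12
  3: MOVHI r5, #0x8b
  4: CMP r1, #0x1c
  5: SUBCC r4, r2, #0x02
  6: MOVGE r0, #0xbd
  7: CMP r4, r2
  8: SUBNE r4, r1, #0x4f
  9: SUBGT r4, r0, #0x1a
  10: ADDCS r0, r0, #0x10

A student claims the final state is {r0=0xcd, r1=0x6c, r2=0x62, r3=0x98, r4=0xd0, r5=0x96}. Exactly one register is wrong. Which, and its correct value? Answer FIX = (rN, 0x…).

0: ✓ CMP  NZCV=1000
1: · SUBPL
2: · MOVGT
3: · MOVHI
4: ✓ CMP  NZCV=0010
5: · SUBCC
6: ✓ MOVGE  r0←0xbd
7: ✓ CMP  NZCV=0011
8: ✓ SUBNE  r4←0x1d
9: · SUBGT
10: ✓ ADDCS  r0←0xcd

FIX = (r4, 0x1d)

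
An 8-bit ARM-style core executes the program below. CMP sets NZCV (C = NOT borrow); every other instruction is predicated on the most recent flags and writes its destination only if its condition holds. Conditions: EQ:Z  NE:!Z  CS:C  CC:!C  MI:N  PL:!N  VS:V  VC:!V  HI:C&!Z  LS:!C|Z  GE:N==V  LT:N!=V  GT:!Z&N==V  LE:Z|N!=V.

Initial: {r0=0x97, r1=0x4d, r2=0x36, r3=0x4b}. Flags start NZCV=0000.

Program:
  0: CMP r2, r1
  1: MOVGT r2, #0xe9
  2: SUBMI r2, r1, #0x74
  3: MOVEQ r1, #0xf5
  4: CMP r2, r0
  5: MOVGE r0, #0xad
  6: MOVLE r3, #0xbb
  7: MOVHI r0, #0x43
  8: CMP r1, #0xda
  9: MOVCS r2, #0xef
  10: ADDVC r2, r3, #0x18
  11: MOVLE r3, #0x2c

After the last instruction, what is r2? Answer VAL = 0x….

[0] flags=1000 → (cmp)
[1] flags=1000 GT?F → skip
[2] flags=1000 MI?T → r2=0xd9
[3] flags=1000 EQ?F → skip
[4] flags=0010 → (cmp)
[5] flags=0010 GE?T → r0=0xad
[6] flags=0010 LE?F → skip
[7] flags=0010 HI?T → r0=0x43
[8] flags=0000 → (cmp)
[9] flags=0000 CS?F → skip
[10] flags=0000 VC?T → r2=0x63
[11] flags=0000 LE?F → skip

VAL = 0x63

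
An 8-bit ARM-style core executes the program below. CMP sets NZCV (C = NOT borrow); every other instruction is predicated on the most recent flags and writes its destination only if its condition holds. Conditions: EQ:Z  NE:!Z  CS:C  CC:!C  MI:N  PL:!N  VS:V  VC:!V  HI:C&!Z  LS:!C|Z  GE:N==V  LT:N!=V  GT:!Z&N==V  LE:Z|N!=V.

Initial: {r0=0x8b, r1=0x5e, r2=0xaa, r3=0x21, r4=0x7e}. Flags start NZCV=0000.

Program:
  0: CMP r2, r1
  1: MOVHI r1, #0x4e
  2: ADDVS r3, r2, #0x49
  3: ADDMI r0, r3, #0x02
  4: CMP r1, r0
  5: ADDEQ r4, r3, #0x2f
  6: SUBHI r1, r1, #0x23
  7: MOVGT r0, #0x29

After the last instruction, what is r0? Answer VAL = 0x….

[0] flags=0011 → (cmp)
[1] flags=0011 HI?T → r1=0x4e
[2] flags=0011 VS?T → r3=0xf3
[3] flags=0011 MI?F → skip
[4] flags=1001 → (cmp)
[5] flags=1001 EQ?F → skip
[6] flags=1001 HI?F → skip
[7] flags=1001 GT?T → r0=0x29

VAL = 0x29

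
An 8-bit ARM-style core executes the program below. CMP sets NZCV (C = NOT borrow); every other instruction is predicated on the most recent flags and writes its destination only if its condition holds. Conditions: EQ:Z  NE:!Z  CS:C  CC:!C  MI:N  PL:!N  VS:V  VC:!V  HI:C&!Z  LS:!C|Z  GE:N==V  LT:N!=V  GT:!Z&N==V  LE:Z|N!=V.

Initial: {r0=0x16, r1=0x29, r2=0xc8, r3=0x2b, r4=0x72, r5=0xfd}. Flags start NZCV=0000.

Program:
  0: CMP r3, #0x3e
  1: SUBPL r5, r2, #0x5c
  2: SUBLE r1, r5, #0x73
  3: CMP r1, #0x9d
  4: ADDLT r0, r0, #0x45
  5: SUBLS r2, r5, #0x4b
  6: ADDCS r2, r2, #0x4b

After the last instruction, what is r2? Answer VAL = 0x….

VAL = 0xb2

0: ✓ CMP  NZCV=1000
1: · SUBPL
2: ✓ SUBLE  r1←0x8a
3: ✓ CMP  NZCV=1000
4: ✓ ADDLT  r0←0x5b
5: ✓ SUBLS  r2←0xb2
6: · ADDCS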